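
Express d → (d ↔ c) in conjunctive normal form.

¬d ∨ c

d → (d ↔ c)
≡ ¬d ∨ (d ↔ c)   [eliminate →]
≡ ¬d ∨ ((d → c) ∧ (c → d))   [eliminate ↔]
≡ ¬d ∨ ((¬d ∨ c) ∧ (c → d))   [eliminate →]
≡ ¬d ∨ ((¬d ∨ c) ∧ (¬c ∨ d))   [eliminate →]
≡ (¬d ∨ ¬d ∨ c) ∧ (¬d ∨ ¬c ∨ d)   [distribute ∨ over ∧]
≡ ¬d ∨ c   [simplify]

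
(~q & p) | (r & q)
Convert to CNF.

(~q | r) & (p | r) & (p | q)

(~q & p) | (r & q)
⇔ (~q | r) & (~q | q) & (p | r) & (p | q)   — distribute | over &
⇔ (~q | r) & (p | r) & (p | q)   — simplify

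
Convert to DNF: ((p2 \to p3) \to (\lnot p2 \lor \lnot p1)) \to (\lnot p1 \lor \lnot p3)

((p2 \to p3) \to (\lnot p2 \lor \lnot p1)) \to (\lnot p1 \lor \lnot p3)
⇔ \lnot ((p2 \to p3) \to (\lnot p2 \lor \lnot p1)) \lor \lnot p1 \lor \lnot p3
⇔ \lnot (\lnot (p2 \to p3) \lor \lnot p2 \lor \lnot p1) \lor \lnot p1 \lor \lnot p3
⇔ \lnot (\lnot (\lnot p2 \lor p3) \lor \lnot p2 \lor \lnot p1) \lor \lnot p1 \lor \lnot p3
⇔ (\lnot \lnot (\lnot p2 \lor p3) \land \lnot \lnot p2 \land \lnot \lnot p1) \lor \lnot p1 \lor \lnot p3
⇔ ((\lnot p2 \lor p3) \land \lnot \lnot p2 \land \lnot \lnot p1) \lor \lnot p1 \lor \lnot p3
⇔ ((\lnot p2 \lor p3) \land p2 \land \lnot \lnot p1) \lor \lnot p1 \lor \lnot p3
⇔ ((\lnot p2 \lor p3) \land p2 \land p1) \lor \lnot p1 \lor \lnot p3
⇔ (\lnot p2 \land p2 \land p1) \lor (p3 \land p2 \land p1) \lor \lnot p1 \lor \lnot p3
⇔ (p3 \land p2 \land p1) \lor \lnot p1 \lor \lnot p3

(p3 \land p2 \land p1) \lor \lnot p1 \lor \lnot p3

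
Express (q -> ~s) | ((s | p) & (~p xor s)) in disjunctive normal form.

(q -> ~s) | ((s | p) & (~p xor s))
≡ ~q | ~s | ((s | p) & (~p xor s))   [eliminate ->]
≡ ~q | ~s | ((s | p) & ((~p & ~s) | (~~p & s)))   [expand xor]
≡ ~q | ~s | ((s | p) & ((~p & ~s) | (p & s)))   [double negation]
≡ ~q | ~s | (s & ~p & ~s) | (s & p & s) | (p & ~p & ~s) | (p & p & s)   [distribute & over |]
≡ ~q | ~s | (s & p)   [simplify]

~q | ~s | (s & p)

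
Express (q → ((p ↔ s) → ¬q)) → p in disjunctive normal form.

(q ∧ ¬p ∧ ¬s) ∨ p

(q → ((p ↔ s) → ¬q)) → p
≡ ¬(q → ((p ↔ s) → ¬q)) ∨ p   [eliminate →]
≡ ¬(¬q ∨ ((p ↔ s) → ¬q)) ∨ p   [eliminate →]
≡ ¬(¬q ∨ ¬(p ↔ s) ∨ ¬q) ∨ p   [eliminate →]
≡ ¬(¬q ∨ ¬((p → s) ∧ (s → p)) ∨ ¬q) ∨ p   [eliminate ↔]
≡ ¬(¬q ∨ ¬((¬p ∨ s) ∧ (s → p)) ∨ ¬q) ∨ p   [eliminate →]
≡ ¬(¬q ∨ ¬((¬p ∨ s) ∧ (¬s ∨ p)) ∨ ¬q) ∨ p   [eliminate →]
≡ (¬¬q ∧ ¬¬((¬p ∨ s) ∧ (¬s ∨ p)) ∧ ¬¬q) ∨ p   [De Morgan]
≡ (q ∧ ¬¬((¬p ∨ s) ∧ (¬s ∨ p)) ∧ ¬¬q) ∨ p   [double negation]
≡ (q ∧ (¬p ∨ s) ∧ (¬s ∨ p) ∧ ¬¬q) ∨ p   [double negation]
≡ (q ∧ (¬p ∨ s) ∧ (¬s ∨ p) ∧ q) ∨ p   [double negation]
≡ (q ∧ ¬p ∧ ¬s ∧ q) ∨ (q ∧ ¬p ∧ p ∧ q) ∨ (q ∧ s ∧ ¬s ∧ q) ∨ (q ∧ s ∧ p ∧ q) ∨ p   [distribute ∧ over ∨]
≡ (q ∧ ¬p ∧ ¬s) ∨ p   [simplify]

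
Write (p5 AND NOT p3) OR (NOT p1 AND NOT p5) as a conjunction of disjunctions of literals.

(p5 OR NOT p1) AND (NOT p3 OR NOT p1) AND (NOT p3 OR NOT p5)

(p5 AND NOT p3) OR (NOT p1 AND NOT p5)
= (p5 OR NOT p1) AND (p5 OR NOT p5) AND (NOT p3 OR NOT p1) AND (NOT p3 OR NOT p5)   (distribute OR over AND)
= (p5 OR NOT p1) AND (NOT p3 OR NOT p1) AND (NOT p3 OR NOT p5)   (simplify)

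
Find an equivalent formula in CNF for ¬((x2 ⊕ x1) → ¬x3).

(x2 ∨ x1) ∧ (¬x2 ∨ ¬x1) ∧ x3

¬((x2 ⊕ x1) → ¬x3)
= ¬(¬(x2 ⊕ x1) ∨ ¬x3)
= ¬(¬((x2 ∨ x1) ∧ ¬(x2 ∧ x1)) ∨ ¬x3)
= ¬¬((x2 ∨ x1) ∧ ¬(x2 ∧ x1)) ∧ ¬¬x3
= (x2 ∨ x1) ∧ ¬(x2 ∧ x1) ∧ ¬¬x3
= (x2 ∨ x1) ∧ (¬x2 ∨ ¬x1) ∧ ¬¬x3
= (x2 ∨ x1) ∧ (¬x2 ∨ ¬x1) ∧ x3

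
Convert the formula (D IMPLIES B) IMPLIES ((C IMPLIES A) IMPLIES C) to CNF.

(D IMPLIES B) IMPLIES ((C IMPLIES A) IMPLIES C)
= NOT (D IMPLIES B) OR ((C IMPLIES A) IMPLIES C)   (eliminate IMPLIES)
= NOT (NOT D OR B) OR ((C IMPLIES A) IMPLIES C)   (eliminate IMPLIES)
= NOT (NOT D OR B) OR NOT (C IMPLIES A) OR C   (eliminate IMPLIES)
= NOT (NOT D OR B) OR NOT (NOT C OR A) OR C   (eliminate IMPLIES)
= (NOT NOT D AND NOT B) OR NOT (NOT C OR A) OR C   (De Morgan)
= (D AND NOT B) OR NOT (NOT C OR A) OR C   (double negation)
= (D AND NOT B) OR (NOT NOT C AND NOT A) OR C   (De Morgan)
= (D AND NOT B) OR (C AND NOT A) OR C   (double negation)
= (D OR C OR C) AND (D OR NOT A OR C) AND (NOT B OR C OR C) AND (NOT B OR NOT A OR C)   (distribute OR over AND)
= (D OR C) AND (NOT B OR C)   (simplify)

(D OR C) AND (NOT B OR C)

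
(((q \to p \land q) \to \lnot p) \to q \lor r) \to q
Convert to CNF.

(((q \to p \land q) \to \lnot p) \to q \lor r) \to q
⇔ \lnot (((q \to p \land q) \to \lnot p) \to q \lor r) \lor q   [eliminate \to]
⇔ \lnot (\lnot ((q \to p \land q) \to \lnot p) \lor q \lor r) \lor q   [eliminate \to]
⇔ \lnot (\lnot (\lnot (q \to p \land q) \lor \lnot p) \lor q \lor r) \lor q   [eliminate \to]
⇔ \lnot (\lnot (\lnot (\lnot q \lor p \land q) \lor \lnot p) \lor q \lor r) \lor q   [eliminate \to]
⇔ \lnot \lnot (\lnot (\lnot q \lor p \land q) \lor \lnot p) \land \lnot q \land \lnot r \lor q   [De Morgan]
⇔ (\lnot (\lnot q \lor p \land q) \lor \lnot p) \land \lnot q \land \lnot r \lor q   [double negation]
⇔ (\lnot \lnot q \land \lnot (p \land q) \lor \lnot p) \land \lnot q \land \lnot r \lor q   [De Morgan]
⇔ (q \land \lnot (p \land q) \lor \lnot p) \land \lnot q \land \lnot r \lor q   [double negation]
⇔ (q \land (\lnot p \lor \lnot q) \lor \lnot p) \land \lnot q \land \lnot r \lor q   [De Morgan]
⇔ (q \lor \lnot p \lor q) \land (\lnot p \lor \lnot q \lor \lnot p \lor q) \land (\lnot q \lor q) \land (\lnot r \lor q)   [distribute \lor over \land]
⇔ (q \lor \lnot p) \land (\lnot r \lor q)   [simplify]

(q \lor \lnot p) \land (\lnot r \lor q)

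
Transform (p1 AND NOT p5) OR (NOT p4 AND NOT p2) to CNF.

(p1 AND NOT p5) OR (NOT p4 AND NOT p2)
≡ (p1 OR NOT p4) AND (p1 OR NOT p2) AND (NOT p5 OR NOT p4) AND (NOT p5 OR NOT p2)   [distribute OR over AND]

(p1 OR NOT p4) AND (p1 OR NOT p2) AND (NOT p5 OR NOT p4) AND (NOT p5 OR NOT p2)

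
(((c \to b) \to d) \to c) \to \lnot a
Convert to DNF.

(d \land \lnot c) \lor \lnot a

(((c \to b) \to d) \to c) \to \lnot a
= \lnot (((c \to b) \to d) \to c) \lor \lnot a   (eliminate \to)
= \lnot (\lnot ((c \to b) \to d) \lor c) \lor \lnot a   (eliminate \to)
= \lnot (\lnot (\lnot (c \to b) \lor d) \lor c) \lor \lnot a   (eliminate \to)
= \lnot (\lnot (\lnot (\lnot c \lor b) \lor d) \lor c) \lor \lnot a   (eliminate \to)
= (\lnot \lnot (\lnot (\lnot c \lor b) \lor d) \land \lnot c) \lor \lnot a   (De Morgan)
= ((\lnot (\lnot c \lor b) \lor d) \land \lnot c) \lor \lnot a   (double negation)
= (((\lnot \lnot c \land \lnot b) \lor d) \land \lnot c) \lor \lnot a   (De Morgan)
= (((c \land \lnot b) \lor d) \land \lnot c) \lor \lnot a   (double negation)
= (c \land \lnot b \land \lnot c) \lor (d \land \lnot c) \lor \lnot a   (distribute \land over \lor)
= (d \land \lnot c) \lor \lnot a   (simplify)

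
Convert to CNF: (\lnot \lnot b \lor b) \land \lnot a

(\lnot \lnot b \lor b) \land \lnot a
≡ (b \lor b) \land \lnot a   (double negation)
≡ b \land \lnot a   (simplify)

b \land \lnot a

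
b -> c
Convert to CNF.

b -> c
= ~b | c   (eliminate ->)

~b | c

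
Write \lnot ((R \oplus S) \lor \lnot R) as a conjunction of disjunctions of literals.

\lnot ((R \oplus S) \lor \lnot R)
⇔ \lnot (((R \lor S) \land \lnot (R \land S)) \lor \lnot R)
⇔ \lnot ((R \lor S) \land \lnot (R \land S)) \land \lnot \lnot R
⇔ (\lnot (R \lor S) \lor \lnot \lnot (R \land S)) \land \lnot \lnot R
⇔ ((\lnot R \land \lnot S) \lor \lnot \lnot (R \land S)) \land \lnot \lnot R
⇔ ((\lnot R \land \lnot S) \lor (R \land S)) \land \lnot \lnot R
⇔ ((\lnot R \land \lnot S) \lor (R \land S)) \land R
⇔ (\lnot R \lor R) \land (\lnot R \lor S) \land (\lnot S \lor R) \land (\lnot S \lor S) \land R
⇔ (\lnot R \lor S) \land R

(\lnot R \lor S) \land R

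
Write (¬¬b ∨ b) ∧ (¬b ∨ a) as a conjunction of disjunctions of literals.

(¬¬b ∨ b) ∧ (¬b ∨ a)
= (b ∨ b) ∧ (¬b ∨ a)   (double negation)
= b ∧ (¬b ∨ a)   (simplify)

b ∧ (¬b ∨ a)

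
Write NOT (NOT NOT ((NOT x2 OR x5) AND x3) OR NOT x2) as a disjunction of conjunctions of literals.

NOT (NOT NOT ((NOT x2 OR x5) AND x3) OR NOT x2)
⇔ NOT NOT NOT ((NOT x2 OR x5) AND x3) AND NOT NOT x2   [De Morgan]
⇔ NOT ((NOT x2 OR x5) AND x3) AND NOT NOT x2   [double negation]
⇔ (NOT (NOT x2 OR x5) OR NOT x3) AND NOT NOT x2   [De Morgan]
⇔ ((NOT NOT x2 AND NOT x5) OR NOT x3) AND NOT NOT x2   [De Morgan]
⇔ ((x2 AND NOT x5) OR NOT x3) AND NOT NOT x2   [double negation]
⇔ ((x2 AND NOT x5) OR NOT x3) AND x2   [double negation]
⇔ (x2 AND NOT x5 AND x2) OR (NOT x3 AND x2)   [distribute AND over OR]
⇔ (x2 AND NOT x5) OR (NOT x3 AND x2)   [simplify]

(x2 AND NOT x5) OR (NOT x3 AND x2)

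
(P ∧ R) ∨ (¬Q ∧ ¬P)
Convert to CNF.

(P ∧ R) ∨ (¬Q ∧ ¬P)
≡ (P ∨ ¬Q) ∧ (P ∨ ¬P) ∧ (R ∨ ¬Q) ∧ (R ∨ ¬P)   — distribute ∨ over ∧
≡ (P ∨ ¬Q) ∧ (R ∨ ¬Q) ∧ (R ∨ ¬P)   — simplify

(P ∨ ¬Q) ∧ (R ∨ ¬Q) ∧ (R ∨ ¬P)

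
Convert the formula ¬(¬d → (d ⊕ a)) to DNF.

¬(¬d → (d ⊕ a))
⇔ ¬(¬¬d ∨ (d ⊕ a))   (eliminate →)
⇔ ¬(¬¬d ∨ (d ∧ ¬a) ∨ (¬d ∧ a))   (expand ⊕)
⇔ ¬¬¬d ∧ ¬(d ∧ ¬a) ∧ ¬(¬d ∧ a)   (De Morgan)
⇔ ¬d ∧ ¬(d ∧ ¬a) ∧ ¬(¬d ∧ a)   (double negation)
⇔ ¬d ∧ (¬d ∨ ¬¬a) ∧ ¬(¬d ∧ a)   (De Morgan)
⇔ ¬d ∧ (¬d ∨ a) ∧ ¬(¬d ∧ a)   (double negation)
⇔ ¬d ∧ (¬d ∨ a) ∧ (¬¬d ∨ ¬a)   (De Morgan)
⇔ ¬d ∧ (¬d ∨ a) ∧ (d ∨ ¬a)   (double negation)
⇔ (¬d ∧ ¬d ∧ d) ∨ (¬d ∧ ¬d ∧ ¬a) ∨ (¬d ∧ a ∧ d) ∨ (¬d ∧ a ∧ ¬a)   (distribute ∧ over ∨)
⇔ ¬d ∧ ¬a   (simplify)

¬d ∧ ¬a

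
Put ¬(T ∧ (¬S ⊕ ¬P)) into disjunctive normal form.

¬T ∨ (S ∧ P) ∨ (¬P ∧ ¬S)

¬(T ∧ (¬S ⊕ ¬P))
≡ ¬(T ∧ ((¬S ∧ ¬¬P) ∨ (¬¬S ∧ ¬P)))   [expand ⊕]
≡ ¬T ∨ ¬((¬S ∧ ¬¬P) ∨ (¬¬S ∧ ¬P))   [De Morgan]
≡ ¬T ∨ (¬(¬S ∧ ¬¬P) ∧ ¬(¬¬S ∧ ¬P))   [De Morgan]
≡ ¬T ∨ ((¬¬S ∨ ¬¬¬P) ∧ ¬(¬¬S ∧ ¬P))   [De Morgan]
≡ ¬T ∨ ((S ∨ ¬¬¬P) ∧ ¬(¬¬S ∧ ¬P))   [double negation]
≡ ¬T ∨ ((S ∨ ¬P) ∧ ¬(¬¬S ∧ ¬P))   [double negation]
≡ ¬T ∨ ((S ∨ ¬P) ∧ (¬¬¬S ∨ ¬¬P))   [De Morgan]
≡ ¬T ∨ ((S ∨ ¬P) ∧ (¬S ∨ ¬¬P))   [double negation]
≡ ¬T ∨ ((S ∨ ¬P) ∧ (¬S ∨ P))   [double negation]
≡ ¬T ∨ (S ∧ ¬S) ∨ (S ∧ P) ∨ (¬P ∧ ¬S) ∨ (¬P ∧ P)   [distribute ∧ over ∨]
≡ ¬T ∨ (S ∧ P) ∨ (¬P ∧ ¬S)   [simplify]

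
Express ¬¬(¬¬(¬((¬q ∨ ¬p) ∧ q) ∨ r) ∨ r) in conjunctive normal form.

p ∨ ¬q ∨ r

¬¬(¬¬(¬((¬q ∨ ¬p) ∧ q) ∨ r) ∨ r)
⇔ ¬¬(¬((¬q ∨ ¬p) ∧ q) ∨ r) ∨ r   [double negation]
⇔ ¬((¬q ∨ ¬p) ∧ q) ∨ r ∨ r   [double negation]
⇔ ¬(¬q ∨ ¬p) ∨ ¬q ∨ r ∨ r   [De Morgan]
⇔ (¬¬q ∧ ¬¬p) ∨ ¬q ∨ r ∨ r   [De Morgan]
⇔ (q ∧ ¬¬p) ∨ ¬q ∨ r ∨ r   [double negation]
⇔ (q ∧ p) ∨ ¬q ∨ r ∨ r   [double negation]
⇔ (q ∨ ¬q ∨ r ∨ r) ∧ (p ∨ ¬q ∨ r ∨ r)   [distribute ∨ over ∧]
⇔ p ∨ ¬q ∨ r   [simplify]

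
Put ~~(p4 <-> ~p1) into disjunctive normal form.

~~(p4 <-> ~p1)
⇔ ~~((p4 -> ~p1) & (~p1 -> p4))   [eliminate <->]
⇔ ~~((~p4 | ~p1) & (~p1 -> p4))   [eliminate ->]
⇔ ~~((~p4 | ~p1) & (~~p1 | p4))   [eliminate ->]
⇔ (~p4 | ~p1) & (~~p1 | p4)   [double negation]
⇔ (~p4 | ~p1) & (p1 | p4)   [double negation]
⇔ (~p4 & p1) | (~p4 & p4) | (~p1 & p1) | (~p1 & p4)   [distribute & over |]
⇔ (~p4 & p1) | (~p1 & p4)   [simplify]

(~p4 & p1) | (~p1 & p4)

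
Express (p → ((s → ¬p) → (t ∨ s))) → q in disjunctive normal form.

(p ∧ ¬s ∧ ¬t) ∨ q

(p → ((s → ¬p) → (t ∨ s))) → q
⇔ ¬(p → ((s → ¬p) → (t ∨ s))) ∨ q   — eliminate →
⇔ ¬(¬p ∨ ((s → ¬p) → (t ∨ s))) ∨ q   — eliminate →
⇔ ¬(¬p ∨ ¬(s → ¬p) ∨ t ∨ s) ∨ q   — eliminate →
⇔ ¬(¬p ∨ ¬(¬s ∨ ¬p) ∨ t ∨ s) ∨ q   — eliminate →
⇔ (¬¬p ∧ ¬¬(¬s ∨ ¬p) ∧ ¬t ∧ ¬s) ∨ q   — De Morgan
⇔ (p ∧ ¬¬(¬s ∨ ¬p) ∧ ¬t ∧ ¬s) ∨ q   — double negation
⇔ (p ∧ (¬s ∨ ¬p) ∧ ¬t ∧ ¬s) ∨ q   — double negation
⇔ (p ∧ ¬s ∧ ¬t ∧ ¬s) ∨ (p ∧ ¬p ∧ ¬t ∧ ¬s) ∨ q   — distribute ∧ over ∨
⇔ (p ∧ ¬s ∧ ¬t) ∨ q   — simplify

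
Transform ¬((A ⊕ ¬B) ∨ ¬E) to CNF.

(¬A ∨ ¬B) ∧ (B ∨ A) ∧ E

¬((A ⊕ ¬B) ∨ ¬E)
= ¬(((A ∨ ¬B) ∧ ¬(A ∧ ¬B)) ∨ ¬E)   (expand ⊕)
= ¬((A ∨ ¬B) ∧ ¬(A ∧ ¬B)) ∧ ¬¬E   (De Morgan)
= (¬(A ∨ ¬B) ∨ ¬¬(A ∧ ¬B)) ∧ ¬¬E   (De Morgan)
= ((¬A ∧ ¬¬B) ∨ ¬¬(A ∧ ¬B)) ∧ ¬¬E   (De Morgan)
= ((¬A ∧ B) ∨ ¬¬(A ∧ ¬B)) ∧ ¬¬E   (double negation)
= ((¬A ∧ B) ∨ (A ∧ ¬B)) ∧ ¬¬E   (double negation)
= ((¬A ∧ B) ∨ (A ∧ ¬B)) ∧ E   (double negation)
= (¬A ∨ A) ∧ (¬A ∨ ¬B) ∧ (B ∨ A) ∧ (B ∨ ¬B) ∧ E   (distribute ∨ over ∧)
= (¬A ∨ ¬B) ∧ (B ∨ A) ∧ E   (simplify)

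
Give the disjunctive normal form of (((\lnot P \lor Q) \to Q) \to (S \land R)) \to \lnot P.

(((\lnot P \lor Q) \to Q) \to (S \land R)) \to \lnot P
= \lnot (((\lnot P \lor Q) \to Q) \to (S \land R)) \lor \lnot P   (eliminate \to)
= \lnot (\lnot ((\lnot P \lor Q) \to Q) \lor (S \land R)) \lor \lnot P   (eliminate \to)
= \lnot (\lnot (\lnot (\lnot P \lor Q) \lor Q) \lor (S \land R)) \lor \lnot P   (eliminate \to)
= (\lnot \lnot (\lnot (\lnot P \lor Q) \lor Q) \land \lnot (S \land R)) \lor \lnot P   (De Morgan)
= ((\lnot (\lnot P \lor Q) \lor Q) \land \lnot (S \land R)) \lor \lnot P   (double negation)
= (((\lnot \lnot P \land \lnot Q) \lor Q) \land \lnot (S \land R)) \lor \lnot P   (De Morgan)
= (((P \land \lnot Q) \lor Q) \land \lnot (S \land R)) \lor \lnot P   (double negation)
= (((P \land \lnot Q) \lor Q) \land (\lnot S \lor \lnot R)) \lor \lnot P   (De Morgan)
= (P \land \lnot Q \land \lnot S) \lor (P \land \lnot Q \land \lnot R) \lor (Q \land \lnot S) \lor (Q \land \lnot R) \lor \lnot P   (distribute \land over \lor)

(P \land \lnot Q \land \lnot S) \lor (P \land \lnot Q \land \lnot R) \lor (Q \land \lnot S) \lor (Q \land \lnot R) \lor \lnot P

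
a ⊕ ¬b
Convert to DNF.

a ⊕ ¬b
≡ (a ∧ ¬¬b) ∨ (¬a ∧ ¬b)   — expand ⊕
≡ (a ∧ b) ∨ (¬a ∧ ¬b)   — double negation

(a ∧ b) ∨ (¬a ∧ ¬b)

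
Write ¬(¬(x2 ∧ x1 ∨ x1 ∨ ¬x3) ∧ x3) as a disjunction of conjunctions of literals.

¬(¬(x2 ∧ x1 ∨ x1 ∨ ¬x3) ∧ x3)
= ¬¬(x2 ∧ x1 ∨ x1 ∨ ¬x3) ∨ ¬x3
= x2 ∧ x1 ∨ x1 ∨ ¬x3 ∨ ¬x3
= x1 ∨ ¬x3

x1 ∨ ¬x3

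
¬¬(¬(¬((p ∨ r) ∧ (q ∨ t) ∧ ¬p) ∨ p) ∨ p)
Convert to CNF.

(p ∨ r) ∧ (q ∨ t ∨ p)

¬¬(¬(¬((p ∨ r) ∧ (q ∨ t) ∧ ¬p) ∨ p) ∨ p)
≡ ¬(¬((p ∨ r) ∧ (q ∨ t) ∧ ¬p) ∨ p) ∨ p   [double negation]
≡ ¬¬((p ∨ r) ∧ (q ∨ t) ∧ ¬p) ∧ ¬p ∨ p   [De Morgan]
≡ (p ∨ r) ∧ (q ∨ t) ∧ ¬p ∧ ¬p ∨ p   [double negation]
≡ (p ∨ r ∨ p) ∧ (q ∨ t ∨ p) ∧ (¬p ∨ p) ∧ (¬p ∨ p)   [distribute ∨ over ∧]
≡ (p ∨ r) ∧ (q ∨ t ∨ p)   [simplify]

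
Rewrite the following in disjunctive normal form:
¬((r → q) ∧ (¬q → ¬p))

¬((r → q) ∧ (¬q → ¬p))
⇔ ¬((¬r ∨ q) ∧ (¬q → ¬p))   [eliminate →]
⇔ ¬((¬r ∨ q) ∧ (¬¬q ∨ ¬p))   [eliminate →]
⇔ ¬(¬r ∨ q) ∨ ¬(¬¬q ∨ ¬p)   [De Morgan]
⇔ (¬¬r ∧ ¬q) ∨ ¬(¬¬q ∨ ¬p)   [De Morgan]
⇔ (r ∧ ¬q) ∨ ¬(¬¬q ∨ ¬p)   [double negation]
⇔ (r ∧ ¬q) ∨ (¬¬¬q ∧ ¬¬p)   [De Morgan]
⇔ (r ∧ ¬q) ∨ (¬q ∧ ¬¬p)   [double negation]
⇔ (r ∧ ¬q) ∨ (¬q ∧ p)   [double negation]

(r ∧ ¬q) ∨ (¬q ∧ p)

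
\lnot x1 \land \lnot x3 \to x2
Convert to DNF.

\lnot x1 \land \lnot x3 \to x2
⇔ \lnot (\lnot x1 \land \lnot x3) \lor x2   (eliminate \to)
⇔ \lnot \lnot x1 \lor \lnot \lnot x3 \lor x2   (De Morgan)
⇔ x1 \lor \lnot \lnot x3 \lor x2   (double negation)
⇔ x1 \lor x3 \lor x2   (double negation)

x1 \lor x3 \lor x2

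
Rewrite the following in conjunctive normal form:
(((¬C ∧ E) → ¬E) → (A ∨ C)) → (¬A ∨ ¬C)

(((¬C ∧ E) → ¬E) → (A ∨ C)) → (¬A ∨ ¬C)
≡ ¬(((¬C ∧ E) → ¬E) → (A ∨ C)) ∨ ¬A ∨ ¬C   (eliminate →)
≡ ¬(¬((¬C ∧ E) → ¬E) ∨ A ∨ C) ∨ ¬A ∨ ¬C   (eliminate →)
≡ ¬(¬(¬(¬C ∧ E) ∨ ¬E) ∨ A ∨ C) ∨ ¬A ∨ ¬C   (eliminate →)
≡ (¬¬(¬(¬C ∧ E) ∨ ¬E) ∧ ¬A ∧ ¬C) ∨ ¬A ∨ ¬C   (De Morgan)
≡ ((¬(¬C ∧ E) ∨ ¬E) ∧ ¬A ∧ ¬C) ∨ ¬A ∨ ¬C   (double negation)
≡ ((¬¬C ∨ ¬E ∨ ¬E) ∧ ¬A ∧ ¬C) ∨ ¬A ∨ ¬C   (De Morgan)
≡ ((C ∨ ¬E ∨ ¬E) ∧ ¬A ∧ ¬C) ∨ ¬A ∨ ¬C   (double negation)
≡ (C ∨ ¬E ∨ ¬E ∨ ¬A ∨ ¬C) ∧ (¬A ∨ ¬A ∨ ¬C) ∧ (¬C ∨ ¬A ∨ ¬C)   (distribute ∨ over ∧)
≡ ¬A ∨ ¬C   (simplify)

¬A ∨ ¬C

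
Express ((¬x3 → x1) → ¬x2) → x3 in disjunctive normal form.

((¬x3 → x1) → ¬x2) → x3
≡ ¬((¬x3 → x1) → ¬x2) ∨ x3   (eliminate →)
≡ ¬(¬(¬x3 → x1) ∨ ¬x2) ∨ x3   (eliminate →)
≡ ¬(¬(¬¬x3 ∨ x1) ∨ ¬x2) ∨ x3   (eliminate →)
≡ (¬¬(¬¬x3 ∨ x1) ∧ ¬¬x2) ∨ x3   (De Morgan)
≡ ((¬¬x3 ∨ x1) ∧ ¬¬x2) ∨ x3   (double negation)
≡ ((x3 ∨ x1) ∧ ¬¬x2) ∨ x3   (double negation)
≡ ((x3 ∨ x1) ∧ x2) ∨ x3   (double negation)
≡ (x3 ∧ x2) ∨ (x1 ∧ x2) ∨ x3   (distribute ∧ over ∨)
≡ (x1 ∧ x2) ∨ x3   (simplify)

(x1 ∧ x2) ∨ x3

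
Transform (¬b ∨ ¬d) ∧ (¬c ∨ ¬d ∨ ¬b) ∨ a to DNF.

(¬b ∨ ¬d) ∧ (¬c ∨ ¬d ∨ ¬b) ∨ a
= ¬b ∧ ¬c ∨ ¬b ∧ ¬d ∨ ¬b ∧ ¬b ∨ ¬d ∧ ¬c ∨ ¬d ∧ ¬d ∨ ¬d ∧ ¬b ∨ a   [distribute ∧ over ∨]
= ¬b ∨ ¬d ∨ a   [simplify]

¬b ∨ ¬d ∨ a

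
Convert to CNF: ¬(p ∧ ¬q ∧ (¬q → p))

¬p ∨ q

¬(p ∧ ¬q ∧ (¬q → p))
⇔ ¬(p ∧ ¬q ∧ (¬¬q ∨ p))
⇔ ¬p ∨ ¬¬q ∨ ¬(¬¬q ∨ p)
⇔ ¬p ∨ q ∨ ¬(¬¬q ∨ p)
⇔ ¬p ∨ q ∨ ¬¬¬q ∧ ¬p
⇔ ¬p ∨ q ∨ ¬q ∧ ¬p
⇔ (¬p ∨ q ∨ ¬q) ∧ (¬p ∨ q ∨ ¬p)
⇔ ¬p ∨ q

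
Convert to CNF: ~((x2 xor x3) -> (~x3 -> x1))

(x2 | x3) & ~x3 & ~x1

~((x2 xor x3) -> (~x3 -> x1))
⇔ ~(~(x2 xor x3) | (~x3 -> x1))   — eliminate ->
⇔ ~(~((x2 | x3) & ~(x2 & x3)) | (~x3 -> x1))   — expand xor
⇔ ~(~((x2 | x3) & ~(x2 & x3)) | ~~x3 | x1)   — eliminate ->
⇔ ~~((x2 | x3) & ~(x2 & x3)) & ~~~x3 & ~x1   — De Morgan
⇔ (x2 | x3) & ~(x2 & x3) & ~~~x3 & ~x1   — double negation
⇔ (x2 | x3) & (~x2 | ~x3) & ~~~x3 & ~x1   — De Morgan
⇔ (x2 | x3) & (~x2 | ~x3) & ~x3 & ~x1   — double negation
⇔ (x2 | x3) & ~x3 & ~x1   — simplify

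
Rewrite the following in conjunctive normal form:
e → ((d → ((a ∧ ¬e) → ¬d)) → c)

e → ((d → ((a ∧ ¬e) → ¬d)) → c)
≡ ¬e ∨ ((d → ((a ∧ ¬e) → ¬d)) → c)   [eliminate →]
≡ ¬e ∨ ¬(d → ((a ∧ ¬e) → ¬d)) ∨ c   [eliminate →]
≡ ¬e ∨ ¬(¬d ∨ ((a ∧ ¬e) → ¬d)) ∨ c   [eliminate →]
≡ ¬e ∨ ¬(¬d ∨ ¬(a ∧ ¬e) ∨ ¬d) ∨ c   [eliminate →]
≡ ¬e ∨ (¬¬d ∧ ¬¬(a ∧ ¬e) ∧ ¬¬d) ∨ c   [De Morgan]
≡ ¬e ∨ (d ∧ ¬¬(a ∧ ¬e) ∧ ¬¬d) ∨ c   [double negation]
≡ ¬e ∨ (d ∧ a ∧ ¬e ∧ ¬¬d) ∨ c   [double negation]
≡ ¬e ∨ (d ∧ a ∧ ¬e ∧ d) ∨ c   [double negation]
≡ (¬e ∨ d ∨ c) ∧ (¬e ∨ a ∨ c) ∧ (¬e ∨ ¬e ∨ c) ∧ (¬e ∨ d ∨ c)   [distribute ∨ over ∧]
≡ ¬e ∨ c   [simplify]

¬e ∨ c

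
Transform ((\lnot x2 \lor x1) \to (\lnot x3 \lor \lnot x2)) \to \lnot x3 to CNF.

(\lnot x2 \lor x1 \lor \lnot x3) \land (x2 \lor \lnot x3)

((\lnot x2 \lor x1) \to (\lnot x3 \lor \lnot x2)) \to \lnot x3
≡ \lnot ((\lnot x2 \lor x1) \to (\lnot x3 \lor \lnot x2)) \lor \lnot x3   — eliminate \to
≡ \lnot (\lnot (\lnot x2 \lor x1) \lor \lnot x3 \lor \lnot x2) \lor \lnot x3   — eliminate \to
≡ (\lnot \lnot (\lnot x2 \lor x1) \land \lnot \lnot x3 \land \lnot \lnot x2) \lor \lnot x3   — De Morgan
≡ ((\lnot x2 \lor x1) \land \lnot \lnot x3 \land \lnot \lnot x2) \lor \lnot x3   — double negation
≡ ((\lnot x2 \lor x1) \land x3 \land \lnot \lnot x2) \lor \lnot x3   — double negation
≡ ((\lnot x2 \lor x1) \land x3 \land x2) \lor \lnot x3   — double negation
≡ (\lnot x2 \lor x1 \lor \lnot x3) \land (x3 \lor \lnot x3) \land (x2 \lor \lnot x3)   — distribute \lor over \land
≡ (\lnot x2 \lor x1 \lor \lnot x3) \land (x2 \lor \lnot x3)   — simplify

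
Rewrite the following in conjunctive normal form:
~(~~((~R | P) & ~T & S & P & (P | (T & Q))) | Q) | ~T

~Q | ~T

~(~~((~R | P) & ~T & S & P & (P | (T & Q))) | Q) | ~T
≡ (~~~((~R | P) & ~T & S & P & (P | (T & Q))) & ~Q) | ~T   — De Morgan
≡ (~((~R | P) & ~T & S & P & (P | (T & Q))) & ~Q) | ~T   — double negation
≡ ((~(~R | P) | ~~T | ~S | ~P | ~(P | (T & Q))) & ~Q) | ~T   — De Morgan
≡ (((~~R & ~P) | ~~T | ~S | ~P | ~(P | (T & Q))) & ~Q) | ~T   — De Morgan
≡ (((R & ~P) | ~~T | ~S | ~P | ~(P | (T & Q))) & ~Q) | ~T   — double negation
≡ (((R & ~P) | T | ~S | ~P | ~(P | (T & Q))) & ~Q) | ~T   — double negation
≡ (((R & ~P) | T | ~S | ~P | (~P & ~(T & Q))) & ~Q) | ~T   — De Morgan
≡ (((R & ~P) | T | ~S | ~P | (~P & (~T | ~Q))) & ~Q) | ~T   — De Morgan
≡ (R | T | ~S | ~P | ~P | ~T) & (R | T | ~S | ~P | ~T | ~Q | ~T) & (~P | T | ~S | ~P | ~P | ~T) & (~P | T | ~S | ~P | ~T | ~Q | ~T) & (~Q | ~T)   — distribute | over &
≡ ~Q | ~T   — simplify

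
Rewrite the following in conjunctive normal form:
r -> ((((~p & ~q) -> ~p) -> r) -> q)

r -> ((((~p & ~q) -> ~p) -> r) -> q)
≡ ~r | ((((~p & ~q) -> ~p) -> r) -> q)   (eliminate ->)
≡ ~r | ~(((~p & ~q) -> ~p) -> r) | q   (eliminate ->)
≡ ~r | ~(~((~p & ~q) -> ~p) | r) | q   (eliminate ->)
≡ ~r | ~(~(~(~p & ~q) | ~p) | r) | q   (eliminate ->)
≡ ~r | (~~(~(~p & ~q) | ~p) & ~r) | q   (De Morgan)
≡ ~r | ((~(~p & ~q) | ~p) & ~r) | q   (double negation)
≡ ~r | ((~~p | ~~q | ~p) & ~r) | q   (De Morgan)
≡ ~r | ((p | ~~q | ~p) & ~r) | q   (double negation)
≡ ~r | ((p | q | ~p) & ~r) | q   (double negation)
≡ (~r | p | q | ~p | q) & (~r | ~r | q)   (distribute | over &)
≡ ~r | q   (simplify)

~r | q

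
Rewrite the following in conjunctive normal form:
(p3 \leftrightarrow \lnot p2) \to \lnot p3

(p3 \leftrightarrow \lnot p2) \to \lnot p3
⇔ \lnot (p3 \leftrightarrow \lnot p2) \lor \lnot p3   (eliminate \to)
⇔ \lnot ((p3 \to \lnot p2) \land (\lnot p2 \to p3)) \lor \lnot p3   (eliminate \leftrightarrow)
⇔ \lnot ((\lnot p3 \lor \lnot p2) \land (\lnot p2 \to p3)) \lor \lnot p3   (eliminate \to)
⇔ \lnot ((\lnot p3 \lor \lnot p2) \land (\lnot \lnot p2 \lor p3)) \lor \lnot p3   (eliminate \to)
⇔ \lnot (\lnot p3 \lor \lnot p2) \lor \lnot (\lnot \lnot p2 \lor p3) \lor \lnot p3   (De Morgan)
⇔ (\lnot \lnot p3 \land \lnot \lnot p2) \lor \lnot (\lnot \lnot p2 \lor p3) \lor \lnot p3   (De Morgan)
⇔ (p3 \land \lnot \lnot p2) \lor \lnot (\lnot \lnot p2 \lor p3) \lor \lnot p3   (double negation)
⇔ (p3 \land p2) \lor \lnot (\lnot \lnot p2 \lor p3) \lor \lnot p3   (double negation)
⇔ (p3 \land p2) \lor (\lnot \lnot \lnot p2 \land \lnot p3) \lor \lnot p3   (De Morgan)
⇔ (p3 \land p2) \lor (\lnot p2 \land \lnot p3) \lor \lnot p3   (double negation)
⇔ (p3 \lor \lnot p2 \lor \lnot p3) \land (p3 \lor \lnot p3 \lor \lnot p3) \land (p2 \lor \lnot p2 \lor \lnot p3) \land (p2 \lor \lnot p3 \lor \lnot p3)   (distribute \lor over \land)
⇔ p2 \lor \lnot p3   (simplify)

p2 \lor \lnot p3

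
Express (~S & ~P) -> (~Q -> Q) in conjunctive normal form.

(~S & ~P) -> (~Q -> Q)
≡ ~(~S & ~P) | (~Q -> Q)   [eliminate ->]
≡ ~(~S & ~P) | ~~Q | Q   [eliminate ->]
≡ ~~S | ~~P | ~~Q | Q   [De Morgan]
≡ S | ~~P | ~~Q | Q   [double negation]
≡ S | P | ~~Q | Q   [double negation]
≡ S | P | Q | Q   [double negation]
≡ S | P | Q   [simplify]

S | P | Q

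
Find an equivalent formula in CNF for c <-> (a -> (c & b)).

(~c | ~a | b) & (a | c)

c <-> (a -> (c & b))
= (c -> (a -> (c & b))) & ((a -> (c & b)) -> c)   — eliminate <->
= (~c | (a -> (c & b))) & ((a -> (c & b)) -> c)   — eliminate ->
= (~c | ~a | (c & b)) & ((a -> (c & b)) -> c)   — eliminate ->
= (~c | ~a | (c & b)) & (~(a -> (c & b)) | c)   — eliminate ->
= (~c | ~a | (c & b)) & (~(~a | (c & b)) | c)   — eliminate ->
= (~c | ~a | (c & b)) & ((~~a & ~(c & b)) | c)   — De Morgan
= (~c | ~a | (c & b)) & ((a & ~(c & b)) | c)   — double negation
= (~c | ~a | (c & b)) & ((a & (~c | ~b)) | c)   — De Morgan
= (~c | ~a | c) & (~c | ~a | b) & (a | c) & (~c | ~b | c)   — distribute | over &
= (~c | ~a | b) & (a | c)   — simplify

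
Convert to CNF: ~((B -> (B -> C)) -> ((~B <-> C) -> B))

(B | C) & ~B

~((B -> (B -> C)) -> ((~B <-> C) -> B))
⇔ ~(~(B -> (B -> C)) | ((~B <-> C) -> B))
⇔ ~(~(~B | (B -> C)) | ((~B <-> C) -> B))
⇔ ~(~(~B | ~B | C) | ((~B <-> C) -> B))
⇔ ~(~(~B | ~B | C) | ~(~B <-> C) | B)
⇔ ~(~(~B | ~B | C) | ~((~B -> C) & (C -> ~B)) | B)
⇔ ~(~(~B | ~B | C) | ~((~~B | C) & (C -> ~B)) | B)
⇔ ~(~(~B | ~B | C) | ~((~~B | C) & (~C | ~B)) | B)
⇔ ~~(~B | ~B | C) & ~~((~~B | C) & (~C | ~B)) & ~B
⇔ (~B | ~B | C) & ~~((~~B | C) & (~C | ~B)) & ~B
⇔ (~B | ~B | C) & (~~B | C) & (~C | ~B) & ~B
⇔ (~B | ~B | C) & (B | C) & (~C | ~B) & ~B
⇔ (B | C) & ~B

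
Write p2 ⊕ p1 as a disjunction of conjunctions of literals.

(p2 ∧ ¬p1) ∨ (¬p2 ∧ p1)

p2 ⊕ p1
≡ (p2 ∧ ¬p1) ∨ (¬p2 ∧ p1)   (expand ⊕)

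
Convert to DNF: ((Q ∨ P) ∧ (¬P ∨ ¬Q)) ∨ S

((Q ∨ P) ∧ (¬P ∨ ¬Q)) ∨ S
= (Q ∧ ¬P) ∨ (Q ∧ ¬Q) ∨ (P ∧ ¬P) ∨ (P ∧ ¬Q) ∨ S   (distribute ∧ over ∨)
= (Q ∧ ¬P) ∨ (P ∧ ¬Q) ∨ S   (simplify)

(Q ∧ ¬P) ∨ (P ∧ ¬Q) ∨ S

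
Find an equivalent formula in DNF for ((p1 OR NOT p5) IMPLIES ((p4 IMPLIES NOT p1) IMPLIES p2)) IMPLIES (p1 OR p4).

(NOT p5 AND NOT p4 AND NOT p2) OR (NOT p5 AND NOT p1 AND NOT p2) OR p1 OR p4

((p1 OR NOT p5) IMPLIES ((p4 IMPLIES NOT p1) IMPLIES p2)) IMPLIES (p1 OR p4)
≡ NOT ((p1 OR NOT p5) IMPLIES ((p4 IMPLIES NOT p1) IMPLIES p2)) OR p1 OR p4   [eliminate IMPLIES]
≡ NOT (NOT (p1 OR NOT p5) OR ((p4 IMPLIES NOT p1) IMPLIES p2)) OR p1 OR p4   [eliminate IMPLIES]
≡ NOT (NOT (p1 OR NOT p5) OR NOT (p4 IMPLIES NOT p1) OR p2) OR p1 OR p4   [eliminate IMPLIES]
≡ NOT (NOT (p1 OR NOT p5) OR NOT (NOT p4 OR NOT p1) OR p2) OR p1 OR p4   [eliminate IMPLIES]
≡ (NOT NOT (p1 OR NOT p5) AND NOT NOT (NOT p4 OR NOT p1) AND NOT p2) OR p1 OR p4   [De Morgan]
≡ ((p1 OR NOT p5) AND NOT NOT (NOT p4 OR NOT p1) AND NOT p2) OR p1 OR p4   [double negation]
≡ ((p1 OR NOT p5) AND (NOT p4 OR NOT p1) AND NOT p2) OR p1 OR p4   [double negation]
≡ (p1 AND NOT p4 AND NOT p2) OR (p1 AND NOT p1 AND NOT p2) OR (NOT p5 AND NOT p4 AND NOT p2) OR (NOT p5 AND NOT p1 AND NOT p2) OR p1 OR p4   [distribute AND over OR]
≡ (NOT p5 AND NOT p4 AND NOT p2) OR (NOT p5 AND NOT p1 AND NOT p2) OR p1 OR p4   [simplify]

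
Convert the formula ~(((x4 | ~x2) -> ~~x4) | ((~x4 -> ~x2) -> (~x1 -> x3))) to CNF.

~(((x4 | ~x2) -> ~~x4) | ((~x4 -> ~x2) -> (~x1 -> x3)))
= ~(~(x4 | ~x2) | ~~x4 | ((~x4 -> ~x2) -> (~x1 -> x3)))   [eliminate ->]
= ~(~(x4 | ~x2) | ~~x4 | ~(~x4 -> ~x2) | (~x1 -> x3))   [eliminate ->]
= ~(~(x4 | ~x2) | ~~x4 | ~(~~x4 | ~x2) | (~x1 -> x3))   [eliminate ->]
= ~(~(x4 | ~x2) | ~~x4 | ~(~~x4 | ~x2) | ~~x1 | x3)   [eliminate ->]
= ~~(x4 | ~x2) & ~~~x4 & ~~(~~x4 | ~x2) & ~~~x1 & ~x3   [De Morgan]
= (x4 | ~x2) & ~~~x4 & ~~(~~x4 | ~x2) & ~~~x1 & ~x3   [double negation]
= (x4 | ~x2) & ~x4 & ~~(~~x4 | ~x2) & ~~~x1 & ~x3   [double negation]
= (x4 | ~x2) & ~x4 & (~~x4 | ~x2) & ~~~x1 & ~x3   [double negation]
= (x4 | ~x2) & ~x4 & (x4 | ~x2) & ~~~x1 & ~x3   [double negation]
= (x4 | ~x2) & ~x4 & (x4 | ~x2) & ~x1 & ~x3   [double negation]
= (x4 | ~x2) & ~x4 & ~x1 & ~x3   [simplify]

(x4 | ~x2) & ~x4 & ~x1 & ~x3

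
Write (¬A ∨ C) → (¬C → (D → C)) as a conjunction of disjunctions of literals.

(¬A ∨ C) → (¬C → (D → C))
≡ ¬(¬A ∨ C) ∨ (¬C → (D → C))   [eliminate →]
≡ ¬(¬A ∨ C) ∨ ¬¬C ∨ (D → C)   [eliminate →]
≡ ¬(¬A ∨ C) ∨ ¬¬C ∨ ¬D ∨ C   [eliminate →]
≡ (¬¬A ∧ ¬C) ∨ ¬¬C ∨ ¬D ∨ C   [De Morgan]
≡ (A ∧ ¬C) ∨ ¬¬C ∨ ¬D ∨ C   [double negation]
≡ (A ∧ ¬C) ∨ C ∨ ¬D ∨ C   [double negation]
≡ (A ∨ C ∨ ¬D ∨ C) ∧ (¬C ∨ C ∨ ¬D ∨ C)   [distribute ∨ over ∧]
≡ A ∨ C ∨ ¬D   [simplify]

A ∨ C ∨ ¬D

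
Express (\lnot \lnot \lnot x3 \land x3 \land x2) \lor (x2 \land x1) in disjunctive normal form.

(\lnot \lnot \lnot x3 \land x3 \land x2) \lor (x2 \land x1)
= (\lnot x3 \land x3 \land x2) \lor (x2 \land x1)   — double negation
= x2 \land x1   — simplify

x2 \land x1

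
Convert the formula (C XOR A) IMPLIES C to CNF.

NOT A OR C

(C XOR A) IMPLIES C
⇔ NOT (C XOR A) OR C   [eliminate IMPLIES]
⇔ NOT ((C OR A) AND NOT (C AND A)) OR C   [expand XOR]
⇔ NOT (C OR A) OR NOT NOT (C AND A) OR C   [De Morgan]
⇔ (NOT C AND NOT A) OR NOT NOT (C AND A) OR C   [De Morgan]
⇔ (NOT C AND NOT A) OR (C AND A) OR C   [double negation]
⇔ (NOT C OR C OR C) AND (NOT C OR A OR C) AND (NOT A OR C OR C) AND (NOT A OR A OR C)   [distribute OR over AND]
⇔ NOT A OR C   [simplify]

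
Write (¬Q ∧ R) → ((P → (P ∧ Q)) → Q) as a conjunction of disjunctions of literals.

(¬Q ∧ R) → ((P → (P ∧ Q)) → Q)
⇔ ¬(¬Q ∧ R) ∨ ((P → (P ∧ Q)) → Q)   (eliminate →)
⇔ ¬(¬Q ∧ R) ∨ ¬(P → (P ∧ Q)) ∨ Q   (eliminate →)
⇔ ¬(¬Q ∧ R) ∨ ¬(¬P ∨ (P ∧ Q)) ∨ Q   (eliminate →)
⇔ ¬¬Q ∨ ¬R ∨ ¬(¬P ∨ (P ∧ Q)) ∨ Q   (De Morgan)
⇔ Q ∨ ¬R ∨ ¬(¬P ∨ (P ∧ Q)) ∨ Q   (double negation)
⇔ Q ∨ ¬R ∨ (¬¬P ∧ ¬(P ∧ Q)) ∨ Q   (De Morgan)
⇔ Q ∨ ¬R ∨ (P ∧ ¬(P ∧ Q)) ∨ Q   (double negation)
⇔ Q ∨ ¬R ∨ (P ∧ (¬P ∨ ¬Q)) ∨ Q   (De Morgan)
⇔ (Q ∨ ¬R ∨ P ∨ Q) ∧ (Q ∨ ¬R ∨ ¬P ∨ ¬Q ∨ Q)   (distribute ∨ over ∧)
⇔ Q ∨ ¬R ∨ P   (simplify)

Q ∨ ¬R ∨ P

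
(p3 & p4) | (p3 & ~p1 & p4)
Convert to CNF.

(p3 & p4) | (p3 & ~p1 & p4)
= (p3 | p3) & (p3 | ~p1) & (p3 | p4) & (p4 | p3) & (p4 | ~p1) & (p4 | p4)   [distribute | over &]
= p3 & p4   [simplify]

p3 & p4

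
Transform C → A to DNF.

¬C ∨ A

C → A
≡ ¬C ∨ A   [eliminate →]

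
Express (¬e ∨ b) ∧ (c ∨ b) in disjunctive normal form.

(¬e ∧ c) ∨ b

(¬e ∨ b) ∧ (c ∨ b)
⇔ (¬e ∧ c) ∨ (¬e ∧ b) ∨ (b ∧ c) ∨ (b ∧ b)   (distribute ∧ over ∨)
⇔ (¬e ∧ c) ∨ b   (simplify)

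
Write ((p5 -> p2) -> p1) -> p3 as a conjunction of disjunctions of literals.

((p5 -> p2) -> p1) -> p3
= ~((p5 -> p2) -> p1) | p3   [eliminate ->]
= ~(~(p5 -> p2) | p1) | p3   [eliminate ->]
= ~(~(~p5 | p2) | p1) | p3   [eliminate ->]
= (~~(~p5 | p2) & ~p1) | p3   [De Morgan]
= ((~p5 | p2) & ~p1) | p3   [double negation]
= (~p5 | p2 | p3) & (~p1 | p3)   [distribute | over &]

(~p5 | p2 | p3) & (~p1 | p3)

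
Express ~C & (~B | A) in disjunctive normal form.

(~C & ~B) | (~C & A)

~C & (~B | A)
≡ (~C & ~B) | (~C & A)   [distribute & over |]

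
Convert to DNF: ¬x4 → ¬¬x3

x4 ∨ x3

¬x4 → ¬¬x3
= ¬¬x4 ∨ ¬¬x3   — eliminate →
= x4 ∨ ¬¬x3   — double negation
= x4 ∨ x3   — double negation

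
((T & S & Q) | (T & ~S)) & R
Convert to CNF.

((T & S & Q) | (T & ~S)) & R
= (T | T) & (T | ~S) & (S | T) & (S | ~S) & (Q | T) & (Q | ~S) & R   — distribute | over &
= T & (Q | ~S) & R   — simplify

T & (Q | ~S) & R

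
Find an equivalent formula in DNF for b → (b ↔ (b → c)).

b → (b ↔ (b → c))
≡ ¬b ∨ (b ↔ (b → c))   — eliminate →
≡ ¬b ∨ ((b → (b → c)) ∧ ((b → c) → b))   — eliminate ↔
≡ ¬b ∨ ((¬b ∨ (b → c)) ∧ ((b → c) → b))   — eliminate →
≡ ¬b ∨ ((¬b ∨ ¬b ∨ c) ∧ ((b → c) → b))   — eliminate →
≡ ¬b ∨ ((¬b ∨ ¬b ∨ c) ∧ (¬(b → c) ∨ b))   — eliminate →
≡ ¬b ∨ ((¬b ∨ ¬b ∨ c) ∧ (¬(¬b ∨ c) ∨ b))   — eliminate →
≡ ¬b ∨ ((¬b ∨ ¬b ∨ c) ∧ ((¬¬b ∧ ¬c) ∨ b))   — De Morgan
≡ ¬b ∨ ((¬b ∨ ¬b ∨ c) ∧ ((b ∧ ¬c) ∨ b))   — double negation
≡ ¬b ∨ (¬b ∧ b ∧ ¬c) ∨ (¬b ∧ b) ∨ (¬b ∧ b ∧ ¬c) ∨ (¬b ∧ b) ∨ (c ∧ b ∧ ¬c) ∨ (c ∧ b)   — distribute ∧ over ∨
≡ ¬b ∨ (c ∧ b)   — simplify

¬b ∨ (c ∧ b)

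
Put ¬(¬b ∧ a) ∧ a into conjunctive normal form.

(b ∨ ¬a) ∧ a

¬(¬b ∧ a) ∧ a
≡ (¬¬b ∨ ¬a) ∧ a   [De Morgan]
≡ (b ∨ ¬a) ∧ a   [double negation]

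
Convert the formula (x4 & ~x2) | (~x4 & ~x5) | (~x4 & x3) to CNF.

(x4 | ~x5 | x3) & (~x2 | ~x4) & (~x2 | ~x5 | x3)

(x4 & ~x2) | (~x4 & ~x5) | (~x4 & x3)
≡ (x4 | ~x4 | ~x4) & (x4 | ~x4 | x3) & (x4 | ~x5 | ~x4) & (x4 | ~x5 | x3) & (~x2 | ~x4 | ~x4) & (~x2 | ~x4 | x3) & (~x2 | ~x5 | ~x4) & (~x2 | ~x5 | x3)   [distribute | over &]
≡ (x4 | ~x5 | x3) & (~x2 | ~x4) & (~x2 | ~x5 | x3)   [simplify]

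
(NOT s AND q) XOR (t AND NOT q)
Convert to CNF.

(NOT s AND q) XOR (t AND NOT q)
⇔ ((NOT s AND q) OR (t AND NOT q)) AND NOT (NOT s AND q AND t AND NOT q)   (expand XOR)
⇔ ((NOT s AND q) OR (t AND NOT q)) AND (NOT NOT s OR NOT q OR NOT t OR NOT NOT q)   (De Morgan)
⇔ ((NOT s AND q) OR (t AND NOT q)) AND (s OR NOT q OR NOT t OR NOT NOT q)   (double negation)
⇔ ((NOT s AND q) OR (t AND NOT q)) AND (s OR NOT q OR NOT t OR q)   (double negation)
⇔ (NOT s OR t) AND (NOT s OR NOT q) AND (q OR t) AND (q OR NOT q) AND (s OR NOT q OR NOT t OR q)   (distribute OR over AND)
⇔ (NOT s OR t) AND (NOT s OR NOT q) AND (q OR t)   (simplify)

(NOT s OR t) AND (NOT s OR NOT q) AND (q OR t)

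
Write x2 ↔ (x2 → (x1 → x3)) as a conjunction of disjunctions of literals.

x2 ↔ (x2 → (x1 → x3))
⇔ (x2 → (x2 → (x1 → x3))) ∧ ((x2 → (x1 → x3)) → x2)   [eliminate ↔]
⇔ (¬x2 ∨ (x2 → (x1 → x3))) ∧ ((x2 → (x1 → x3)) → x2)   [eliminate →]
⇔ (¬x2 ∨ ¬x2 ∨ (x1 → x3)) ∧ ((x2 → (x1 → x3)) → x2)   [eliminate →]
⇔ (¬x2 ∨ ¬x2 ∨ ¬x1 ∨ x3) ∧ ((x2 → (x1 → x3)) → x2)   [eliminate →]
⇔ (¬x2 ∨ ¬x2 ∨ ¬x1 ∨ x3) ∧ (¬(x2 → (x1 → x3)) ∨ x2)   [eliminate →]
⇔ (¬x2 ∨ ¬x2 ∨ ¬x1 ∨ x3) ∧ (¬(¬x2 ∨ (x1 → x3)) ∨ x2)   [eliminate →]
⇔ (¬x2 ∨ ¬x2 ∨ ¬x1 ∨ x3) ∧ (¬(¬x2 ∨ ¬x1 ∨ x3) ∨ x2)   [eliminate →]
⇔ (¬x2 ∨ ¬x2 ∨ ¬x1 ∨ x3) ∧ ((¬¬x2 ∧ ¬¬x1 ∧ ¬x3) ∨ x2)   [De Morgan]
⇔ (¬x2 ∨ ¬x2 ∨ ¬x1 ∨ x3) ∧ ((x2 ∧ ¬¬x1 ∧ ¬x3) ∨ x2)   [double negation]
⇔ (¬x2 ∨ ¬x2 ∨ ¬x1 ∨ x3) ∧ ((x2 ∧ x1 ∧ ¬x3) ∨ x2)   [double negation]
⇔ (¬x2 ∨ ¬x2 ∨ ¬x1 ∨ x3) ∧ (x2 ∨ x2) ∧ (x1 ∨ x2) ∧ (¬x3 ∨ x2)   [distribute ∨ over ∧]
⇔ (¬x2 ∨ ¬x1 ∨ x3) ∧ x2   [simplify]

(¬x2 ∨ ¬x1 ∨ x3) ∧ x2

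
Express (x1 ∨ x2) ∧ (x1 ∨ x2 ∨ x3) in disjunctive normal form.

x1 ∨ x2

(x1 ∨ x2) ∧ (x1 ∨ x2 ∨ x3)
= (x1 ∧ x1) ∨ (x1 ∧ x2) ∨ (x1 ∧ x3) ∨ (x2 ∧ x1) ∨ (x2 ∧ x2) ∨ (x2 ∧ x3)   [distribute ∧ over ∨]
= x1 ∨ x2   [simplify]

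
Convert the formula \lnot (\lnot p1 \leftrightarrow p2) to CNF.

\lnot (\lnot p1 \leftrightarrow p2)
⇔ \lnot ((\lnot p1 \to p2) \land (p2 \to \lnot p1))   [eliminate \leftrightarrow]
⇔ \lnot ((\lnot \lnot p1 \lor p2) \land (p2 \to \lnot p1))   [eliminate \to]
⇔ \lnot ((\lnot \lnot p1 \lor p2) \land (\lnot p2 \lor \lnot p1))   [eliminate \to]
⇔ \lnot (\lnot \lnot p1 \lor p2) \lor \lnot (\lnot p2 \lor \lnot p1)   [De Morgan]
⇔ (\lnot \lnot \lnot p1 \land \lnot p2) \lor \lnot (\lnot p2 \lor \lnot p1)   [De Morgan]
⇔ (\lnot p1 \land \lnot p2) \lor \lnot (\lnot p2 \lor \lnot p1)   [double negation]
⇔ (\lnot p1 \land \lnot p2) \lor (\lnot \lnot p2 \land \lnot \lnot p1)   [De Morgan]
⇔ (\lnot p1 \land \lnot p2) \lor (p2 \land \lnot \lnot p1)   [double negation]
⇔ (\lnot p1 \land \lnot p2) \lor (p2 \land p1)   [double negation]
⇔ (\lnot p1 \lor p2) \land (\lnot p1 \lor p1) \land (\lnot p2 \lor p2) \land (\lnot p2 \lor p1)   [distribute \lor over \land]
⇔ (\lnot p1 \lor p2) \land (\lnot p2 \lor p1)   [simplify]

(\lnot p1 \lor p2) \land (\lnot p2 \lor p1)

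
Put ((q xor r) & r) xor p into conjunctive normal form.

(~q | ~r | p) & (r | p) & (~r | q | ~p)

((q xor r) & r) xor p
≡ (((q xor r) & r) | p) & ~((q xor r) & r & p)   — expand xor
≡ (((q | r) & ~(q & r) & r) | p) & ~((q xor r) & r & p)   — expand xor
≡ (((q | r) & ~(q & r) & r) | p) & ~((q | r) & ~(q & r) & r & p)   — expand xor
≡ (((q | r) & (~q | ~r) & r) | p) & ~((q | r) & ~(q & r) & r & p)   — De Morgan
≡ (((q | r) & (~q | ~r) & r) | p) & (~(q | r) | ~~(q & r) | ~r | ~p)   — De Morgan
≡ (((q | r) & (~q | ~r) & r) | p) & ((~q & ~r) | ~~(q & r) | ~r | ~p)   — De Morgan
≡ (((q | r) & (~q | ~r) & r) | p) & ((~q & ~r) | (q & r) | ~r | ~p)   — double negation
≡ (q | r | p) & (~q | ~r | p) & (r | p) & (~q | q | ~r | ~p) & (~q | r | ~r | ~p) & (~r | q | ~r | ~p) & (~r | r | ~r | ~p)   — distribute | over &
≡ (~q | ~r | p) & (r | p) & (~r | q | ~p)   — simplify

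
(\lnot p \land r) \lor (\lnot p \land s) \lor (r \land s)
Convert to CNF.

(\lnot p \land r) \lor (\lnot p \land s) \lor (r \land s)
≡ (\lnot p \lor \lnot p \lor r) \land (\lnot p \lor \lnot p \lor s) \land (\lnot p \lor s \lor r) \land (\lnot p \lor s \lor s) \land (r \lor \lnot p \lor r) \land (r \lor \lnot p \lor s) \land (r \lor s \lor r) \land (r \lor s \lor s)   — distribute \lor over \land
≡ (\lnot p \lor r) \land (\lnot p \lor s) \land (r \lor s)   — simplify

(\lnot p \lor r) \land (\lnot p \lor s) \land (r \lor s)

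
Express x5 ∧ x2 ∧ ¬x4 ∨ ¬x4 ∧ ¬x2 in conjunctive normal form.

x5 ∧ x2 ∧ ¬x4 ∨ ¬x4 ∧ ¬x2
= (x5 ∨ ¬x4) ∧ (x5 ∨ ¬x2) ∧ (x2 ∨ ¬x4) ∧ (x2 ∨ ¬x2) ∧ (¬x4 ∨ ¬x4) ∧ (¬x4 ∨ ¬x2)   — distribute ∨ over ∧
= (x5 ∨ ¬x2) ∧ ¬x4   — simplify

(x5 ∨ ¬x2) ∧ ¬x4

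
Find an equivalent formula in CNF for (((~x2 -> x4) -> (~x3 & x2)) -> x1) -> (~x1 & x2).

(((~x2 -> x4) -> (~x3 & x2)) -> x1) -> (~x1 & x2)
≡ ~(((~x2 -> x4) -> (~x3 & x2)) -> x1) | (~x1 & x2)   — eliminate ->
≡ ~(~((~x2 -> x4) -> (~x3 & x2)) | x1) | (~x1 & x2)   — eliminate ->
≡ ~(~(~(~x2 -> x4) | (~x3 & x2)) | x1) | (~x1 & x2)   — eliminate ->
≡ ~(~(~(~~x2 | x4) | (~x3 & x2)) | x1) | (~x1 & x2)   — eliminate ->
≡ (~~(~(~~x2 | x4) | (~x3 & x2)) & ~x1) | (~x1 & x2)   — De Morgan
≡ ((~(~~x2 | x4) | (~x3 & x2)) & ~x1) | (~x1 & x2)   — double negation
≡ (((~~~x2 & ~x4) | (~x3 & x2)) & ~x1) | (~x1 & x2)   — De Morgan
≡ (((~x2 & ~x4) | (~x3 & x2)) & ~x1) | (~x1 & x2)   — double negation
≡ (~x2 | ~x3 | ~x1) & (~x2 | ~x3 | x2) & (~x2 | x2 | ~x1) & (~x2 | x2 | x2) & (~x4 | ~x3 | ~x1) & (~x4 | ~x3 | x2) & (~x4 | x2 | ~x1) & (~x4 | x2 | x2) & (~x1 | ~x1) & (~x1 | x2)   — distribute | over &
≡ (~x4 | x2) & ~x1   — simplify

(~x4 | x2) & ~x1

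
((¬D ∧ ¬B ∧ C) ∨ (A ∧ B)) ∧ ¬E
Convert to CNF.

((¬D ∧ ¬B ∧ C) ∨ (A ∧ B)) ∧ ¬E
≡ (¬D ∨ A) ∧ (¬D ∨ B) ∧ (¬B ∨ A) ∧ (¬B ∨ B) ∧ (C ∨ A) ∧ (C ∨ B) ∧ ¬E   [distribute ∨ over ∧]
≡ (¬D ∨ A) ∧ (¬D ∨ B) ∧ (¬B ∨ A) ∧ (C ∨ A) ∧ (C ∨ B) ∧ ¬E   [simplify]

(¬D ∨ A) ∧ (¬D ∨ B) ∧ (¬B ∨ A) ∧ (C ∨ A) ∧ (C ∨ B) ∧ ¬E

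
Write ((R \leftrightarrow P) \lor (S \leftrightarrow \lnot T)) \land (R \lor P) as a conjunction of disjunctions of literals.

(\lnot R \lor P \lor \lnot S \lor \lnot T) \land (\lnot R \lor P \lor T \lor S) \land (\lnot P \lor R \lor \lnot S \lor \lnot T) \land (\lnot P \lor R \lor T \lor S) \land (R \lor P)

((R \leftrightarrow P) \lor (S \leftrightarrow \lnot T)) \land (R \lor P)
⇔ (((R \to P) \land (P \to R)) \lor (S \leftrightarrow \lnot T)) \land (R \lor P)   — eliminate \leftrightarrow
⇔ (((\lnot R \lor P) \land (P \to R)) \lor (S \leftrightarrow \lnot T)) \land (R \lor P)   — eliminate \to
⇔ (((\lnot R \lor P) \land (\lnot P \lor R)) \lor (S \leftrightarrow \lnot T)) \land (R \lor P)   — eliminate \to
⇔ (((\lnot R \lor P) \land (\lnot P \lor R)) \lor ((S \to \lnot T) \land (\lnot T \to S))) \land (R \lor P)   — eliminate \leftrightarrow
⇔ (((\lnot R \lor P) \land (\lnot P \lor R)) \lor ((\lnot S \lor \lnot T) \land (\lnot T \to S))) \land (R \lor P)   — eliminate \to
⇔ (((\lnot R \lor P) \land (\lnot P \lor R)) \lor ((\lnot S \lor \lnot T) \land (\lnot \lnot T \lor S))) \land (R \lor P)   — eliminate \to
⇔ (((\lnot R \lor P) \land (\lnot P \lor R)) \lor ((\lnot S \lor \lnot T) \land (T \lor S))) \land (R \lor P)   — double negation
⇔ (\lnot R \lor P \lor \lnot S \lor \lnot T) \land (\lnot R \lor P \lor T \lor S) \land (\lnot P \lor R \lor \lnot S \lor \lnot T) \land (\lnot P \lor R \lor T \lor S) \land (R \lor P)   — distribute \lor over \land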